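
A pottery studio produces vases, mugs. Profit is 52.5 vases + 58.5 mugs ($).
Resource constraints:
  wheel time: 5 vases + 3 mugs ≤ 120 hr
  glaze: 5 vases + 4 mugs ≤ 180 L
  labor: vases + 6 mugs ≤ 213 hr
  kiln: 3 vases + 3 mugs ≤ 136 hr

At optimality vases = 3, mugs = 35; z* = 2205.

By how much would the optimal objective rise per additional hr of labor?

At the optimum: wheel time uses 120 of 120 (binding); glaze uses 155 of 180 (slack = 25); labor uses 213 of 213 (binding); kiln uses 114 of 136 (slack = 22).
By complementary slackness, y = 0 for the non-binding constraints.
The binding rows give the dual system: 5·y_wheel time + 1·y_labor = 52.5 and 3·y_wheel time + 6·y_labor = 58.5.
→ y_wheel time = 9.5 and y_labor = 5.
Shadow price of labor = 5.

5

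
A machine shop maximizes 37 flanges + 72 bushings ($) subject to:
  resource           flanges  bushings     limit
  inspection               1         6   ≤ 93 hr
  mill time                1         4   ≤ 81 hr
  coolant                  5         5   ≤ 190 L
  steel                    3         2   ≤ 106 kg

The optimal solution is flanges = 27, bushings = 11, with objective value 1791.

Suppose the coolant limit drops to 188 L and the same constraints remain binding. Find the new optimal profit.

1779

Check each constraint at x*: inspection 93/93 (tight); mill time 71/81 (slack 10); coolant 190/190 (tight); steel 103/106 (slack 3).
By complementary slackness, y = 0 for the non-binding constraints.
From A_Bᵀ y = c: 1·y_inspection + 5·y_coolant = 37; 6·y_inspection + 5·y_coolant = 72.
Solving: y_inspection = 7, y_coolant = 6.
Δz = y_coolant·Δb = 6 × (-2) = -12, so new z* = 1791 − 12 = 1779.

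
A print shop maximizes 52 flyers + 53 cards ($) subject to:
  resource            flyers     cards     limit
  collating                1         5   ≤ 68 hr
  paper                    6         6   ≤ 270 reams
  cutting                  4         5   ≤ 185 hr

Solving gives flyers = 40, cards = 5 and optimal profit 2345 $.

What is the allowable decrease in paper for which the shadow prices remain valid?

1.2

Binding constraints: paper, cutting. The basis is B = [[6,6],[4,5]] with det 6.
Per unit decrease in paper, x* moves by d = (-0.8333, 0.6667).
The basis stays optimal until collating becomes binding; allowable decrease = 1.2 reams.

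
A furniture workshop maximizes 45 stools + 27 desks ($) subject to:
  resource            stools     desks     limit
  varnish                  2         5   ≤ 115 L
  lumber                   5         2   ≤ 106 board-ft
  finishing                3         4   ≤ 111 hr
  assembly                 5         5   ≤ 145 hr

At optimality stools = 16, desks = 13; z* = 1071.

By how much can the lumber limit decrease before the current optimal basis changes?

Binding constraints: lumber, assembly. The basis is B = [[5,2],[5,5]] with det 15.
Per unit decrease in lumber, x* moves by d = (-0.3333, 0.3333).
The basis stays optimal until varnish becomes binding; allowable decrease = 18 board-ft.

18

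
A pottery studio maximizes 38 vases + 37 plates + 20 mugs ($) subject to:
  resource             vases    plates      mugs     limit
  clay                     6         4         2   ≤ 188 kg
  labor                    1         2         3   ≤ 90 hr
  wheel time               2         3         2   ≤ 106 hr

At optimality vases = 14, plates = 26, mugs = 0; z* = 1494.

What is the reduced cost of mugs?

Binding: clay and wheel time. Non-binding: labor (24 unused).
Slack constraints have shadow price 0 (complementary slackness).
The binding rows give the dual system: 6·y_clay + 2·y_wheel time = 38 and 4·y_clay + 3·y_wheel time = 37.
This yields shadow prices y_clay = 4, y_wheel time = 7.
Reduced cost of mugs: c₃ − yᵀa₃ = 20 − (4·2 + 7·2) = 20 − 22 = -2.

-2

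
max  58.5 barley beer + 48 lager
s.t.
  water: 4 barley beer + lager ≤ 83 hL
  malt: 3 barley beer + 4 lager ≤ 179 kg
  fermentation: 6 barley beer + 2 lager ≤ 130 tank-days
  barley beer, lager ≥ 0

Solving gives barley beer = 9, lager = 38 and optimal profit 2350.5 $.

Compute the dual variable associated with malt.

9.5

At the optimum: water uses 74 of 83 (slack = 9); malt uses 179 of 179 (binding); fermentation uses 130 of 130 (binding).
Since water is not tight, its dual is 0.
From A_Bᵀ y = c: 3·y_malt + 6·y_fermentation = 58.5; 4·y_malt + 2·y_fermentation = 48.
Solving: y_malt = 9.5, y_fermentation = 5.
Shadow price of malt = 9.5.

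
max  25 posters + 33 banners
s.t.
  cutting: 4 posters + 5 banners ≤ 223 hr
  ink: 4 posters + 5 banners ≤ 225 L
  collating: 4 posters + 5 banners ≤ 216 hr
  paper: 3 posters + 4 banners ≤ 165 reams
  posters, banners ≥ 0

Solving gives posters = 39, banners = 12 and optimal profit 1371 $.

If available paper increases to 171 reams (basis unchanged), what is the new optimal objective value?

1413

Check each constraint at x*: cutting 216/223 (slack 7); ink 216/225 (slack 9); collating 216/216 (tight); paper 165/165 (tight).
Since cutting, ink are not tight, their duals are 0.
Dual feasibility on the basic columns requires 4·y_collating + 3·y_paper = 25, 5·y_collating + 4·y_paper = 33.
This yields shadow prices y_collating = 1, y_paper = 7.
Δz = y_paper·Δb = 7 × (6) = 42, so new z* = 1371 + 42 = 1413.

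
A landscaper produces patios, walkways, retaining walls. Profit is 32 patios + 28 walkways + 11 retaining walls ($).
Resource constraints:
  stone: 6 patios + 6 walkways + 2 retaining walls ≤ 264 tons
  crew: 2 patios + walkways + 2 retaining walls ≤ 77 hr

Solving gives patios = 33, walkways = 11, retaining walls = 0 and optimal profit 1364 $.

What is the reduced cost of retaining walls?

-5

Check each constraint at x*: stone 264/264 (tight); crew 77/77 (tight).
From A_Bᵀ y = c: 6·y_stone + 2·y_crew = 32; 6·y_stone + 1·y_crew = 28.
Solving: y_stone = 4, y_crew = 4.
Reduced cost of retaining walls: c₃ − yᵀa₃ = 11 − (4·2 + 4·2) = 11 − 16 = -5.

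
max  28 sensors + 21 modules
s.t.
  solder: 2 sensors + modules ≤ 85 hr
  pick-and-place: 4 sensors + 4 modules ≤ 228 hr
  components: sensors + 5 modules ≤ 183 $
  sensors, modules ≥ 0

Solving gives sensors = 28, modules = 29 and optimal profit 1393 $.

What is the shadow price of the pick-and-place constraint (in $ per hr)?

3.5

Binding: solder and pick-and-place. Non-binding: components (10 unused).
Since components is not tight, its dual is 0.
The binding rows give the dual system: 2·y_solder + 4·y_pick-and-place = 28 and 1·y_solder + 4·y_pick-and-place = 21.
→ y_solder = 7 and y_pick-and-place = 3.5.
Shadow price of pick-and-place = 3.5.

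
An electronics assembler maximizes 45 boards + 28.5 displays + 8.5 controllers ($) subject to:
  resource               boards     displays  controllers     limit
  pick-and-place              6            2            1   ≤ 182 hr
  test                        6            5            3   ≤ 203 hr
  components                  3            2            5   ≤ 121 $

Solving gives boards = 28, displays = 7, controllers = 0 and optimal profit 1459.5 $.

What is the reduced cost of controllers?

-8

At the optimum: pick-and-place uses 182 of 182 (binding); test uses 203 of 203 (binding); components uses 98 of 121 (slack = 23).
By complementary slackness, y = 0 for the non-binding constraint.
From A_Bᵀ y = c: 6·y_pick-and-place + 6·y_test = 45; 2·y_pick-and-place + 5·y_test = 28.5.
→ y_pick-and-place = 3 and y_test = 4.5.
Reduced cost of controllers: c₃ − yᵀa₃ = 8.5 − (3·1 + 4.5·3) = 8.5 − 16.5 = -8.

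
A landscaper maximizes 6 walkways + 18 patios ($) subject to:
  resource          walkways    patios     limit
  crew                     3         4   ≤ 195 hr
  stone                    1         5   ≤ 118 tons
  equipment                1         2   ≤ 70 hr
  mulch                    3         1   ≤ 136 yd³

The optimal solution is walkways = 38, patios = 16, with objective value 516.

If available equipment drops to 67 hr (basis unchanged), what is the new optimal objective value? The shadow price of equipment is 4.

504

Δb = -3, so new z* = 516 + (4)·(-3) = 516 − 12 = 504.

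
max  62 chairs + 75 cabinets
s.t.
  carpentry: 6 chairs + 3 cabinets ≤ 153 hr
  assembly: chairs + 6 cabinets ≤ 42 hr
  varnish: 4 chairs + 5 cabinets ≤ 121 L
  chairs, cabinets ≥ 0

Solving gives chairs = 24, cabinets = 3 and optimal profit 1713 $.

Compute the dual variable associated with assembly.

8

Check each constraint at x*: carpentry 153/153 (tight); assembly 42/42 (tight); varnish 111/121 (slack 10).
Slack constraints have shadow price 0 (complementary slackness).
The binding rows give the dual system: 6·y_carpentry + 1·y_assembly = 62 and 3·y_carpentry + 6·y_assembly = 75.
This yields shadow prices y_carpentry = 9, y_assembly = 8.
Shadow price of assembly = 8.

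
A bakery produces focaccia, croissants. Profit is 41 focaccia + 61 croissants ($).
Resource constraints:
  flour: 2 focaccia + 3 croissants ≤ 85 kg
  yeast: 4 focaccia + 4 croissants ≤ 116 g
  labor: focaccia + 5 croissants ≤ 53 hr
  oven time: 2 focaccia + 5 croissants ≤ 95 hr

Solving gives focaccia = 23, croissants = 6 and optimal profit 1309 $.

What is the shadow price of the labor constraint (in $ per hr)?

Check each constraint at x*: flour 64/85 (slack 21); yeast 116/116 (tight); labor 53/53 (tight); oven time 76/95 (slack 19).
Slack constraints have shadow price 0 (complementary slackness).
Dual feasibility on the basic columns requires 4·y_yeast + 1·y_labor = 41, 4·y_yeast + 5·y_labor = 61.
Solving: y_yeast = 9, y_labor = 5.
Shadow price of labor = 5.

5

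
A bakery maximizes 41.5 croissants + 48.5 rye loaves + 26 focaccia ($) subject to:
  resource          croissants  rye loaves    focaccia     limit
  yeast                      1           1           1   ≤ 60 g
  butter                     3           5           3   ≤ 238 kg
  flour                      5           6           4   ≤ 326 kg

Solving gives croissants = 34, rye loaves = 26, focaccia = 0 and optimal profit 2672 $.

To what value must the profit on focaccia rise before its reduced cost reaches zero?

Check each constraint at x*: yeast 60/60 (tight); butter 232/238 (slack 6); flour 326/326 (tight).
Since butter is not tight, its dual is 0.
Dual feasibility on the basic columns requires 1·y_yeast + 5·y_flour = 41.5, 1·y_yeast + 6·y_flour = 48.5.
This yields shadow prices y_yeast = 6.5, y_flour = 7.
focaccia enters the basis when its profit ≥ yᵀa₃ = 6.5·1 + 7·4 = 34.5.

34.5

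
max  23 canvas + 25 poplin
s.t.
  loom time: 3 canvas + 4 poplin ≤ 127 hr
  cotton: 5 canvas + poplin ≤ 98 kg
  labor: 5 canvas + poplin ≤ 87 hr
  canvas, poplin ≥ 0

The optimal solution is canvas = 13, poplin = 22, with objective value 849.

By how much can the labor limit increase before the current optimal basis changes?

Binding constraints: loom time, labor. The basis is B = [[3,4],[5,1]] with det -17.
Per unit increase in labor, x* moves by d = (0.2353, -0.1765).
The basis stays optimal until cotton becomes binding; allowable increase = 11 hr.

11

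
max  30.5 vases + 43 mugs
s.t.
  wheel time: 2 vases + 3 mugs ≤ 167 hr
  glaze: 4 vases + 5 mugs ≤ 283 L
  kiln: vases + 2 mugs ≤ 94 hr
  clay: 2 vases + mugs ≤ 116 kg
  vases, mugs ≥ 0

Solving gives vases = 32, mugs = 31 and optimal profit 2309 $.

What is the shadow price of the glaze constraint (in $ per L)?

Check each constraint at x*: wheel time 157/167 (slack 10); glaze 283/283 (tight); kiln 94/94 (tight); clay 95/116 (slack 21).
Slack constraints have shadow price 0 (complementary slackness).
Dual feasibility on the basic columns requires 4·y_glaze + 1·y_kiln = 30.5, 5·y_glaze + 2·y_kiln = 43.
This yields shadow prices y_glaze = 6, y_kiln = 6.5.
Shadow price of glaze = 6.

6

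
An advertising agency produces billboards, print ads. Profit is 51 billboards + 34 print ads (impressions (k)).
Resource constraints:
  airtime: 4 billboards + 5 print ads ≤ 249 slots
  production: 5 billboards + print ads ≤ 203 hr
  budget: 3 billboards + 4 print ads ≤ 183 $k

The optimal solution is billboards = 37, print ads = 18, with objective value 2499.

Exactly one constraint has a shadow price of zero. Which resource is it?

airtime: 238/249 (slack 11)
production: 203/203 (binding)
budget: 183/183 (binding)
By complementary slackness, a constraint with positive slack has shadow price 0 → airtime.

airtime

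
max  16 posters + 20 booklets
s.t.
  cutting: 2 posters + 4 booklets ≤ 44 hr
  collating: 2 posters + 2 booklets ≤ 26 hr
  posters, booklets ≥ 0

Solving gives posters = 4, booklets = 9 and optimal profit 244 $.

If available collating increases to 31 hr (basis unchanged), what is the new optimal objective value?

274

At the optimum: cutting uses 44 of 44 (binding); collating uses 26 of 26 (binding).
The binding rows give the dual system: 2·y_cutting + 2·y_collating = 16 and 4·y_cutting + 2·y_collating = 20.
→ y_cutting = 2 and y_collating = 6.
Δz = y_collating·Δb = 6 × (5) = 30, so new z* = 244 + 30 = 274.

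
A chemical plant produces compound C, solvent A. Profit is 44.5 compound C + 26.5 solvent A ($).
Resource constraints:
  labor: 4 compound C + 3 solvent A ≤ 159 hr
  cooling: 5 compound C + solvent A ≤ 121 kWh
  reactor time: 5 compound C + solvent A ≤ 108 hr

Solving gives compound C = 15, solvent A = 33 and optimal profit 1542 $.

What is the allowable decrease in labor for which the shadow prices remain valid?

72.6

Binding constraints: labor, reactor time. The basis is B = [[4,3],[5,1]] with det -11.
Per unit decrease in labor, x* moves by d = (0.0909, -0.4545).
The basis stays optimal until solvent A reaches 0; allowable decrease = 72.6 hr.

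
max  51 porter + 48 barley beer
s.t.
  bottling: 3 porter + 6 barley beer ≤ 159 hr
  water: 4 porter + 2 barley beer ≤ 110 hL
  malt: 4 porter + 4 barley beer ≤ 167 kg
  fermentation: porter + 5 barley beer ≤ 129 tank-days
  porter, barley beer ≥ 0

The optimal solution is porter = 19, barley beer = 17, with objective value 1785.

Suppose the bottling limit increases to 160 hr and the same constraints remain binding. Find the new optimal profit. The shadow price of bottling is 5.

Δb = 1, so new z* = 1785 + (5)·(1) = 1785 + 5 = 1790.

1790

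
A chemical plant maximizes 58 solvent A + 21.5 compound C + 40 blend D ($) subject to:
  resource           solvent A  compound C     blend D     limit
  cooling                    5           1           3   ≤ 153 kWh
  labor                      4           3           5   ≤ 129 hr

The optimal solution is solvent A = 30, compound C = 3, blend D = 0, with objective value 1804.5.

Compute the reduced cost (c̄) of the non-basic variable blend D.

-6.5

Check each constraint at x*: cooling 153/153 (tight); labor 129/129 (tight).
Dual feasibility on the basic columns requires 5·y_cooling + 4·y_labor = 58, 1·y_cooling + 3·y_labor = 21.5.
This yields shadow prices y_cooling = 8, y_labor = 4.5.
Reduced cost of blend D: c₃ − yᵀa₃ = 40 − (8·3 + 4.5·5) = 40 − 46.5 = -6.5.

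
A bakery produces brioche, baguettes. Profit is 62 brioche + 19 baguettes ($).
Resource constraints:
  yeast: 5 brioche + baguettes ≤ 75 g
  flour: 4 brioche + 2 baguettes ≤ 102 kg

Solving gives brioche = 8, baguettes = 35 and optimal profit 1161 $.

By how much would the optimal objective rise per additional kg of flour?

Both yeast and flour are binding at x*.
From A_Bᵀ y = c: 5·y_yeast + 4·y_flour = 62; 1·y_yeast + 2·y_flour = 19.
Solving: y_yeast = 8, y_flour = 5.5.
Shadow price of flour = 5.5.

5.5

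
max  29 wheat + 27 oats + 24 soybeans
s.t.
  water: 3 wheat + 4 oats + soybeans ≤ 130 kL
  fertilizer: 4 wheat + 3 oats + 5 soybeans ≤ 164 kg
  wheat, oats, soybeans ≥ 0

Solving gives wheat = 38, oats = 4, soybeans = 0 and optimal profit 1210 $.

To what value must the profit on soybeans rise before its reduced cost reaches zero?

28

At the optimum: water uses 130 of 130 (binding); fertilizer uses 164 of 164 (binding).
From A_Bᵀ y = c: 3·y_water + 4·y_fertilizer = 29; 4·y_water + 3·y_fertilizer = 27.
Solving: y_water = 3, y_fertilizer = 5.
soybeans enters the basis when its profit ≥ yᵀa₃ = 3·1 + 5·5 = 28.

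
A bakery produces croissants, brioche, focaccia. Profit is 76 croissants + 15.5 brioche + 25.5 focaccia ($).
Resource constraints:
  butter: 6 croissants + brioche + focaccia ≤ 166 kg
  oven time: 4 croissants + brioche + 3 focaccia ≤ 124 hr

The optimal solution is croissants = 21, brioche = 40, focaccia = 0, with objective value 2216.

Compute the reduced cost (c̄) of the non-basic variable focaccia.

-7

Check each constraint at x*: butter 166/166 (tight); oven time 124/124 (tight).
The binding rows give the dual system: 6·y_butter + 4·y_oven time = 76 and 1·y_butter + 1·y_oven time = 15.5.
This yields shadow prices y_butter = 7, y_oven time = 8.5.
Reduced cost of focaccia: c₃ − yᵀa₃ = 25.5 − (7·1 + 8.5·3) = 25.5 − 32.5 = -7.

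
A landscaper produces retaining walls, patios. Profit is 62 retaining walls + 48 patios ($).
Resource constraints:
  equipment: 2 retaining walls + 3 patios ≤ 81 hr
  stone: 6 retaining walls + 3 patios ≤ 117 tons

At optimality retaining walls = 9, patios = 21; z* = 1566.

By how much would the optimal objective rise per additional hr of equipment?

8.5

Both equipment and stone are binding at x*.
Dual feasibility on the basic columns requires 2·y_equipment + 6·y_stone = 62, 3·y_equipment + 3·y_stone = 48.
→ y_equipment = 8.5 and y_stone = 7.5.
Shadow price of equipment = 8.5.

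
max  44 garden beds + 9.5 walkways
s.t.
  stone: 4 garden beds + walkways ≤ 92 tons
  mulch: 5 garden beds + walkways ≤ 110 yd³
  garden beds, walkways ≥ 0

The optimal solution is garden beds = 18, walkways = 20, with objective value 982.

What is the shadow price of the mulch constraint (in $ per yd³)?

At the optimum: stone uses 92 of 92 (binding); mulch uses 110 of 110 (binding).
The binding rows give the dual system: 4·y_stone + 5·y_mulch = 44 and 1·y_stone + 1·y_mulch = 9.5.
This yields shadow prices y_stone = 3.5, y_mulch = 6.
Shadow price of mulch = 6.

6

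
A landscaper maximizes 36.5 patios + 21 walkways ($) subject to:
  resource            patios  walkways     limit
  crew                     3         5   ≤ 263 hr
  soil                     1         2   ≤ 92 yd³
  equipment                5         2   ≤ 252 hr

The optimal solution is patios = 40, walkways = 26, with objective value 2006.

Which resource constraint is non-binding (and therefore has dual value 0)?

crew: 250/263 (slack 13)
soil: 92/92 (binding)
equipment: 252/252 (binding)
By complementary slackness, a constraint with positive slack has shadow price 0 → crew.

crew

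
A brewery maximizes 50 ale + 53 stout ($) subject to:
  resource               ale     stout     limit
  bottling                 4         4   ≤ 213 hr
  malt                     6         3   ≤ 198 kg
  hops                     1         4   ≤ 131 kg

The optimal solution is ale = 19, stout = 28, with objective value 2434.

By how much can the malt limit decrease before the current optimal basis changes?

Binding constraints: malt, hops. The basis is B = [[6,3],[1,4]] with det 21.
Per unit decrease in malt, x* moves by d = (-0.1905, 0.0476).
The basis stays optimal until ale reaches 0; allowable decrease = 99.75 kg.

99.75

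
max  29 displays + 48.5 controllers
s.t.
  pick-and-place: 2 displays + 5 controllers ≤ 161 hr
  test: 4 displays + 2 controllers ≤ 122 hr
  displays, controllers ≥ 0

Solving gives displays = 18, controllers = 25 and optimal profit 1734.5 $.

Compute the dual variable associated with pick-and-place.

8.5

Check each constraint at x*: pick-and-place 161/161 (tight); test 122/122 (tight).
The binding rows give the dual system: 2·y_pick-and-place + 4·y_test = 29 and 5·y_pick-and-place + 2·y_test = 48.5.
Solving: y_pick-and-place = 8.5, y_test = 3.
Shadow price of pick-and-place = 8.5.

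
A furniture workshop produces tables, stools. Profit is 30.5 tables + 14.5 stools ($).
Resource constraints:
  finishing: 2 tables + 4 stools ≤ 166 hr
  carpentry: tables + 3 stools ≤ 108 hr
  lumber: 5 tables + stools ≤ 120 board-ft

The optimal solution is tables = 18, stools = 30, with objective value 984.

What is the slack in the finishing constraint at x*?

finishing used = 2·18 + 4·30 = 156; slack = 166 − 156 = 10.

10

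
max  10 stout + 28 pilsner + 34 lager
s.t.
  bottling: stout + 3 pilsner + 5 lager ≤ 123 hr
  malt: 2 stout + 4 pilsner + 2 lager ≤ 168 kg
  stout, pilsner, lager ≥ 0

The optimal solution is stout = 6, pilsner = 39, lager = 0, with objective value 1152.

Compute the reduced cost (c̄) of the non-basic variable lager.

-8

Both bottling and malt are binding at x*.
Dual feasibility on the basic columns requires 1·y_bottling + 2·y_malt = 10, 3·y_bottling + 4·y_malt = 28.
This yields shadow prices y_bottling = 8, y_malt = 1.
Reduced cost of lager: c₃ − yᵀa₃ = 34 − (8·5 + 1·2) = 34 − 42 = -8.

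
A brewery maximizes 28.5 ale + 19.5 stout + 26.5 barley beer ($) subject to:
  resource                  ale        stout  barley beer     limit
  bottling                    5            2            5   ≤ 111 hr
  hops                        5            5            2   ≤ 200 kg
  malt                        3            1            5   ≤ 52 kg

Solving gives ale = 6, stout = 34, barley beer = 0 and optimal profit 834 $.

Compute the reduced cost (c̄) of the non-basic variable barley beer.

-2

Binding: hops and malt. Non-binding: bottling (13 unused).
Slack constraints have shadow price 0 (complementary slackness).
From A_Bᵀ y = c: 5·y_hops + 3·y_malt = 28.5; 5·y_hops + 1·y_malt = 19.5.
Solving: y_hops = 3, y_malt = 4.5.
Reduced cost of barley beer: c₃ − yᵀa₃ = 26.5 − (3·2 + 4.5·5) = 26.5 − 28.5 = -2.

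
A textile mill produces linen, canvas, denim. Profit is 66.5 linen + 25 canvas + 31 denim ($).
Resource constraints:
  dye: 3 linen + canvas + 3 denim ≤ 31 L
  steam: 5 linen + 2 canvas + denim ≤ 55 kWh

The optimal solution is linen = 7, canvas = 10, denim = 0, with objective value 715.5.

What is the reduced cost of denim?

Both dye and steam are binding at x*.
Dual feasibility on the basic columns requires 3·y_dye + 5·y_steam = 66.5, 1·y_dye + 2·y_steam = 25.
→ y_dye = 8 and y_steam = 8.5.
Reduced cost of denim: c₃ − yᵀa₃ = 31 − (8·3 + 8.5·1) = 31 − 32.5 = -1.5.

-1.5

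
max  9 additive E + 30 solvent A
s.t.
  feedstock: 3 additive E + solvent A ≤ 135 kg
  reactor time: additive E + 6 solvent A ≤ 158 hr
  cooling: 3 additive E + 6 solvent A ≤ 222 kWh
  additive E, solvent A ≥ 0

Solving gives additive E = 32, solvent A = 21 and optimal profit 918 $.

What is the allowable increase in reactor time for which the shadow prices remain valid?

Binding constraints: reactor time, cooling. The basis is B = [[1,6],[3,6]] with det -12.
Per unit increase in reactor time, x* moves by d = (-0.5, 0.25).
The basis stays optimal until additive E reaches 0; allowable increase = 64 hr.

64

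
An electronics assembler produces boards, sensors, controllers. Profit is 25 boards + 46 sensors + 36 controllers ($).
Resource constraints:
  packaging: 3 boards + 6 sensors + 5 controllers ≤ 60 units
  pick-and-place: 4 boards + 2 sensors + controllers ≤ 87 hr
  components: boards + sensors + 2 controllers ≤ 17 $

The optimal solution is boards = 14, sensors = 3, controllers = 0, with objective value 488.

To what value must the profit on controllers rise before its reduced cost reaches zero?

Check each constraint at x*: packaging 60/60 (tight); pick-and-place 62/87 (slack 25); components 17/17 (tight).
Slack constraints have shadow price 0 (complementary slackness).
The binding rows give the dual system: 3·y_packaging + 1·y_components = 25 and 6·y_packaging + 1·y_components = 46.
This yields shadow prices y_packaging = 7, y_components = 4.
controllers enters the basis when its profit ≥ yᵀa₃ = 7·5 + 4·2 = 43.

43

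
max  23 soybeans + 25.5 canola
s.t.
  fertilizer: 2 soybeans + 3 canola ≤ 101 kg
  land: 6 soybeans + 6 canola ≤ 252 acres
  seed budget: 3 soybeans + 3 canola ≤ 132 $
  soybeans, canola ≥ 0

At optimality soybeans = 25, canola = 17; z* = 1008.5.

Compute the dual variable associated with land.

3

Check each constraint at x*: fertilizer 101/101 (tight); land 252/252 (tight); seed budget 126/132 (slack 6).
Since seed budget is not tight, its dual is 0.
Dual feasibility on the basic columns requires 2·y_fertilizer + 6·y_land = 23, 3·y_fertilizer + 6·y_land = 25.5.
Solving: y_fertilizer = 2.5, y_land = 3.
Shadow price of land = 3.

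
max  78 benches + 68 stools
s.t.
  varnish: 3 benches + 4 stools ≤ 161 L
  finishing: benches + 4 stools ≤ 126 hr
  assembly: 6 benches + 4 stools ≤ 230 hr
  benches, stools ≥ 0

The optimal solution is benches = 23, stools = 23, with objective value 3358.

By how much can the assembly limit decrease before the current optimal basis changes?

16.5

Binding constraints: varnish, assembly. The basis is B = [[3,4],[6,4]] with det -12.
Per unit decrease in assembly, x* moves by d = (-0.3333, 0.25).
The basis stays optimal until finishing becomes binding; allowable decrease = 16.5 hr.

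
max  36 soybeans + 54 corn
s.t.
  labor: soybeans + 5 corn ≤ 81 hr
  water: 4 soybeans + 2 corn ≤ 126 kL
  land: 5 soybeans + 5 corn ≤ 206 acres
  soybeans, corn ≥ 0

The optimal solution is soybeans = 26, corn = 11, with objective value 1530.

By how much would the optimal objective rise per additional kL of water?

Binding: labor and water. Non-binding: land (21 unused).
Slack constraints have shadow price 0 (complementary slackness).
Dual feasibility on the basic columns requires 1·y_labor + 4·y_water = 36, 5·y_labor + 2·y_water = 54.
→ y_labor = 8 and y_water = 7.
Shadow price of water = 7.

7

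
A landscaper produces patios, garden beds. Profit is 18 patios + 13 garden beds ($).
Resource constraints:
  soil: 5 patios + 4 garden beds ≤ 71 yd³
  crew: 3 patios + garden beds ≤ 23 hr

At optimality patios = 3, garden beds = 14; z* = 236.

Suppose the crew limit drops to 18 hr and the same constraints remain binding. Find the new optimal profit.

231

Both soil and crew are binding at x*.
The binding rows give the dual system: 5·y_soil + 3·y_crew = 18 and 4·y_soil + 1·y_crew = 13.
Solving: y_soil = 3, y_crew = 1.
Δz = y_crew·Δb = 1 × (-5) = -5, so new z* = 236 − 5 = 231.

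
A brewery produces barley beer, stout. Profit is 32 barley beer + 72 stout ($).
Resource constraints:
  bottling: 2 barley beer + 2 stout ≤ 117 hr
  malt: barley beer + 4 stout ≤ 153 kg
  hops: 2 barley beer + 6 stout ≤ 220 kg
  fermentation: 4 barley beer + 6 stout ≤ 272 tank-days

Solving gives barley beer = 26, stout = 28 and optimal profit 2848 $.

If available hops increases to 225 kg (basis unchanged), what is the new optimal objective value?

2888

At the optimum: bottling uses 108 of 117 (slack = 9); malt uses 138 of 153 (slack = 15); hops uses 220 of 220 (binding); fermentation uses 272 of 272 (binding).
Slack constraints have shadow price 0 (complementary slackness).
The binding rows give the dual system: 2·y_hops + 4·y_fermentation = 32 and 6·y_hops + 6·y_fermentation = 72.
This yields shadow prices y_hops = 8, y_fermentation = 4.
Δz = y_hops·Δb = 8 × (5) = 40, so new z* = 2848 + 40 = 2888.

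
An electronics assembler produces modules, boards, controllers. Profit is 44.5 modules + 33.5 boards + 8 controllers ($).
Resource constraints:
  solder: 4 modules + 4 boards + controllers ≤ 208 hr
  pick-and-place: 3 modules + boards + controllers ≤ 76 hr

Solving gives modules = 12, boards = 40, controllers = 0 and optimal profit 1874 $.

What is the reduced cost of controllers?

-4.5

Both solder and pick-and-place are binding at x*.
From A_Bᵀ y = c: 4·y_solder + 3·y_pick-and-place = 44.5; 4·y_solder + 1·y_pick-and-place = 33.5.
Solving: y_solder = 7, y_pick-and-place = 5.5.
Reduced cost of controllers: c₃ − yᵀa₃ = 8 − (7·1 + 5.5·1) = 8 − 12.5 = -4.5.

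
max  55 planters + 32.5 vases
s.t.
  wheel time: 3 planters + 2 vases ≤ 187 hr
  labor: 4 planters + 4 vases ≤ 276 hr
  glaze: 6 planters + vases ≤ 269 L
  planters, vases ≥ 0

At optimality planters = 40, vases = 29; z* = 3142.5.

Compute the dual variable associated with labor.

7

Check each constraint at x*: wheel time 178/187 (slack 9); labor 276/276 (tight); glaze 269/269 (tight).
Since wheel time is not tight, its dual is 0.
The binding rows give the dual system: 4·y_labor + 6·y_glaze = 55 and 4·y_labor + 1·y_glaze = 32.5.
→ y_labor = 7 and y_glaze = 4.5.
Shadow price of labor = 7.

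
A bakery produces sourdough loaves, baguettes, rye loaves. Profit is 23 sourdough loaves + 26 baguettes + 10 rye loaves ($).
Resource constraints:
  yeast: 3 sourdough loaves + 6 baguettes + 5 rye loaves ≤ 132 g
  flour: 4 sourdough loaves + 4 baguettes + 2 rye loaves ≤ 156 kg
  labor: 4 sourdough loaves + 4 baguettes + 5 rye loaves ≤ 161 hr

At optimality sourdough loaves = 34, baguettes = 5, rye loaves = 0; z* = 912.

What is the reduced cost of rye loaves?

Binding: yeast and flour. Non-binding: labor (5 unused).
Since labor is not tight, its dual is 0.
From A_Bᵀ y = c: 3·y_yeast + 4·y_flour = 23; 6·y_yeast + 4·y_flour = 26.
Solving: y_yeast = 1, y_flour = 5.
Reduced cost of rye loaves: c₃ − yᵀa₃ = 10 − (1·5 + 5·2) = 10 − 15 = -5.

-5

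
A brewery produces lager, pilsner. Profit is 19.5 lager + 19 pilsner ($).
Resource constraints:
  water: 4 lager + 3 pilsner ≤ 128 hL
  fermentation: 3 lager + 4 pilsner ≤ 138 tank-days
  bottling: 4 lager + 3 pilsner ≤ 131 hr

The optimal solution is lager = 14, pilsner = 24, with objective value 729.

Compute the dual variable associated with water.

3

Binding: water and fermentation. Non-binding: bottling (3 unused).
Slack constraints have shadow price 0 (complementary slackness).
From A_Bᵀ y = c: 4·y_water + 3·y_fermentation = 19.5; 3·y_water + 4·y_fermentation = 19.
Solving: y_water = 3, y_fermentation = 2.5.
Shadow price of water = 3.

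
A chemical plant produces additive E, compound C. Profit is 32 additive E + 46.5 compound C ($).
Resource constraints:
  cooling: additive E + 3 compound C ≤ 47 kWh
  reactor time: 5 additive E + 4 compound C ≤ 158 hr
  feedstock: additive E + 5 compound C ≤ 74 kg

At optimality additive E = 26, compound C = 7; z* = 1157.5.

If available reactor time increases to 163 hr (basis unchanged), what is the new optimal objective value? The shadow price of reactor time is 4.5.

1180

Δb = 5, so new z* = 1157.5 + (4.5)·(5) = 1157.5 + 22.5 = 1180.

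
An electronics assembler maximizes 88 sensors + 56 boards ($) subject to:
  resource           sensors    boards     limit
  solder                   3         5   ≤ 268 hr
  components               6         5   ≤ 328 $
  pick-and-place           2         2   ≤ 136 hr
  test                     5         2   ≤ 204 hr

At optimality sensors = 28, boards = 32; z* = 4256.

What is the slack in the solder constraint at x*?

24

solder used = 3·28 + 5·32 = 244; slack = 268 − 244 = 24.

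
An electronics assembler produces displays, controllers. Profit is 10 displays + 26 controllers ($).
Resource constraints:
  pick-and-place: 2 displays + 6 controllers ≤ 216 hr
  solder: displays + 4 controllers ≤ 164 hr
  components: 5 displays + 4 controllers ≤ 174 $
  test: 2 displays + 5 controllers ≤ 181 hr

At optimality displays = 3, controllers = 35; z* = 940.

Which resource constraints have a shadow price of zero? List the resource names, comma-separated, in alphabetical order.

pick-and-place: 216/216 (binding)
solder: 143/164 (slack 21)
components: 155/174 (slack 19)
test: 181/181 (binding)
By complementary slackness, a constraint with positive slack has shadow price 0 → components, solder.

components, solder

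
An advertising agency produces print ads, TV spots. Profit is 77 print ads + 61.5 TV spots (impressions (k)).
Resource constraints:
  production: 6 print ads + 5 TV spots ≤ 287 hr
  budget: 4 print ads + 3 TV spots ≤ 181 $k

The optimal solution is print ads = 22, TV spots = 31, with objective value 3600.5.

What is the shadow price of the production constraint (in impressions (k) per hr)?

7.5

Check each constraint at x*: production 287/287 (tight); budget 181/181 (tight).
From A_Bᵀ y = c: 6·y_production + 4·y_budget = 77; 5·y_production + 3·y_budget = 61.5.
This yields shadow prices y_production = 7.5, y_budget = 8.
Shadow price of production = 7.5.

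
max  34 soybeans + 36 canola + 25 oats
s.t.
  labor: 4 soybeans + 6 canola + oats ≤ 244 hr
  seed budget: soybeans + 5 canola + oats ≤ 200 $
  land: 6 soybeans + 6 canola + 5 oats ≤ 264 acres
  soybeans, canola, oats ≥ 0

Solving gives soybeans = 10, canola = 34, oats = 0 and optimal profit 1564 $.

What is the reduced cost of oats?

-1

Check each constraint at x*: labor 244/244 (tight); seed budget 180/200 (slack 20); land 264/264 (tight).
Since seed budget is not tight, its dual is 0.
From A_Bᵀ y = c: 4·y_labor + 6·y_land = 34; 6·y_labor + 6·y_land = 36.
→ y_labor = 1 and y_land = 5.
Reduced cost of oats: c₃ − yᵀa₃ = 25 − (1·1 + 5·5) = 25 − 26 = -1.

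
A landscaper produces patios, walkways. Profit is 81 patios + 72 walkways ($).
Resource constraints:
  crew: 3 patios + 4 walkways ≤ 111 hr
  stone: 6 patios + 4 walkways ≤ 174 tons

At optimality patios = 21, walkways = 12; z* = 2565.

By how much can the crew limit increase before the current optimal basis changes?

63

Binding constraints: crew, stone. The basis is B = [[3,4],[6,4]] with det -12.
Per unit increase in crew, x* moves by d = (-0.3333, 0.5).
The basis stays optimal until patios reaches 0; allowable increase = 63 hr.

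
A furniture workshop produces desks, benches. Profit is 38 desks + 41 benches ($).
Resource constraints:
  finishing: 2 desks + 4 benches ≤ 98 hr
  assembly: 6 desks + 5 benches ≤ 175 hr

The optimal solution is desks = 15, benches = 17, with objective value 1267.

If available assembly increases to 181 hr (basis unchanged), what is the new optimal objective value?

1297

Check each constraint at x*: finishing 98/98 (tight); assembly 175/175 (tight).
The binding rows give the dual system: 2·y_finishing + 6·y_assembly = 38 and 4·y_finishing + 5·y_assembly = 41.
→ y_finishing = 4 and y_assembly = 5.
Δz = y_assembly·Δb = 5 × (6) = 30, so new z* = 1267 + 30 = 1297.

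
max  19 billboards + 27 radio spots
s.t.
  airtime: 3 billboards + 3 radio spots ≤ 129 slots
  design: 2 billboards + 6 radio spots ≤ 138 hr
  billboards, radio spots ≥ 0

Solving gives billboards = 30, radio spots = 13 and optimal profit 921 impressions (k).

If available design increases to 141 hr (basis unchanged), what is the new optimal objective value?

Both airtime and design are binding at x*.
Dual feasibility on the basic columns requires 3·y_airtime + 2·y_design = 19, 3·y_airtime + 6·y_design = 27.
→ y_airtime = 5 and y_design = 2.
Δz = y_design·Δb = 2 × (3) = 6, so new z* = 921 + 6 = 927.

927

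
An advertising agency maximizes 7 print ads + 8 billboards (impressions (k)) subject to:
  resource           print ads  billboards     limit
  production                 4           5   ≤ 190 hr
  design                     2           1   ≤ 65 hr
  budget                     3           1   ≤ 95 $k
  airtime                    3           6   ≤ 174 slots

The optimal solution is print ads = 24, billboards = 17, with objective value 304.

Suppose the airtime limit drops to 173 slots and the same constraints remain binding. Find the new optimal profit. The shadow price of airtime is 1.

303

Δb = -1, so new z* = 304 + (1)·(-1) = 304 − 1 = 303.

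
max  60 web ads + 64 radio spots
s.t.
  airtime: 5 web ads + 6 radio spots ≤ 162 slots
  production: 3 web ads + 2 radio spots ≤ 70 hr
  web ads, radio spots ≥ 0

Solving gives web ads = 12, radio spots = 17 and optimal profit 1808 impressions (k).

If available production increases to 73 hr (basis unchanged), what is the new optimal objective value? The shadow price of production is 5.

Δb = 3, so new z* = 1808 + (5)·(3) = 1808 + 15 = 1823.

1823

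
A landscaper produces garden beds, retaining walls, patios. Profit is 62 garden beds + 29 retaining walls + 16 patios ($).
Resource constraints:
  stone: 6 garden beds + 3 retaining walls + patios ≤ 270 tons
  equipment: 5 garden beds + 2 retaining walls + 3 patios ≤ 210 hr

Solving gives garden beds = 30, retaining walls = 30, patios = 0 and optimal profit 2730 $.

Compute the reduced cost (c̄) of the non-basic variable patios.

-3

Check each constraint at x*: stone 270/270 (tight); equipment 210/210 (tight).
Dual feasibility on the basic columns requires 6·y_stone + 5·y_equipment = 62, 3·y_stone + 2·y_equipment = 29.
Solving: y_stone = 7, y_equipment = 4.
Reduced cost of patios: c₃ − yᵀa₃ = 16 − (7·1 + 4·3) = 16 − 19 = -3.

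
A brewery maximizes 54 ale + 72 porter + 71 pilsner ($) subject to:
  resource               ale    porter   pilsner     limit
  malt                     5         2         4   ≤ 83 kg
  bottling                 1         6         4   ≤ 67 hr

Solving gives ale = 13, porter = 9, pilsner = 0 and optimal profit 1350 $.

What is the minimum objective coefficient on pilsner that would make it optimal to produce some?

72

Both malt and bottling are binding at x*.
The binding rows give the dual system: 5·y_malt + 1·y_bottling = 54 and 2·y_malt + 6·y_bottling = 72.
Solving: y_malt = 9, y_bottling = 9.
pilsner enters the basis when its profit ≥ yᵀa₃ = 9·4 + 9·4 = 72.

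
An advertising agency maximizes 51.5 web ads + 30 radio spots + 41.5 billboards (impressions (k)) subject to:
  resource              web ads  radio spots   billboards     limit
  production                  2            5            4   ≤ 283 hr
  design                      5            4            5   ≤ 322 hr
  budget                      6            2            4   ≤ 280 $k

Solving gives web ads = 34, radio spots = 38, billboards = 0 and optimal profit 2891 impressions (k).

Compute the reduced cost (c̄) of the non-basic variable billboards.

Binding: design and budget. Non-binding: production (25 unused).
Slack constraints have shadow price 0 (complementary slackness).
From A_Bᵀ y = c: 5·y_design + 6·y_budget = 51.5; 4·y_design + 2·y_budget = 30.
This yields shadow prices y_design = 5.5, y_budget = 4.
Reduced cost of billboards: c₃ − yᵀa₃ = 41.5 − (5.5·5 + 4·4) = 41.5 − 43.5 = -2.

-2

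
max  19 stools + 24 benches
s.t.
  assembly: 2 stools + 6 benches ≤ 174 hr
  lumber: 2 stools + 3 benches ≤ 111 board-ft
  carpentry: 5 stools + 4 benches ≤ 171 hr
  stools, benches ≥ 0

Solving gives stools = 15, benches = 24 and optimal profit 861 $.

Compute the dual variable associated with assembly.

2

Check each constraint at x*: assembly 174/174 (tight); lumber 102/111 (slack 9); carpentry 171/171 (tight).
By complementary slackness, y = 0 for the non-binding constraint.
From A_Bᵀ y = c: 2·y_assembly + 5·y_carpentry = 19; 6·y_assembly + 4·y_carpentry = 24.
Solving: y_assembly = 2, y_carpentry = 3.
Shadow price of assembly = 2.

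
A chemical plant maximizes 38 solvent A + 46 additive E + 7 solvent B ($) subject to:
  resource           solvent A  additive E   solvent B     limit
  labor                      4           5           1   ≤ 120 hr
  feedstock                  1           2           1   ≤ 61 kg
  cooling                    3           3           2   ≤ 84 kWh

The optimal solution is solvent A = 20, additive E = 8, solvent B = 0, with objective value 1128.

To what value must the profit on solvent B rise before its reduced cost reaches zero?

At the optimum: labor uses 120 of 120 (binding); feedstock uses 36 of 61 (slack = 25); cooling uses 84 of 84 (binding).
By complementary slackness, y = 0 for the non-binding constraint.
From A_Bᵀ y = c: 4·y_labor + 3·y_cooling = 38; 5·y_labor + 3·y_cooling = 46.
Solving: y_labor = 8, y_cooling = 2.
solvent B enters the basis when its profit ≥ yᵀa₃ = 8·1 + 2·2 = 12.

12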